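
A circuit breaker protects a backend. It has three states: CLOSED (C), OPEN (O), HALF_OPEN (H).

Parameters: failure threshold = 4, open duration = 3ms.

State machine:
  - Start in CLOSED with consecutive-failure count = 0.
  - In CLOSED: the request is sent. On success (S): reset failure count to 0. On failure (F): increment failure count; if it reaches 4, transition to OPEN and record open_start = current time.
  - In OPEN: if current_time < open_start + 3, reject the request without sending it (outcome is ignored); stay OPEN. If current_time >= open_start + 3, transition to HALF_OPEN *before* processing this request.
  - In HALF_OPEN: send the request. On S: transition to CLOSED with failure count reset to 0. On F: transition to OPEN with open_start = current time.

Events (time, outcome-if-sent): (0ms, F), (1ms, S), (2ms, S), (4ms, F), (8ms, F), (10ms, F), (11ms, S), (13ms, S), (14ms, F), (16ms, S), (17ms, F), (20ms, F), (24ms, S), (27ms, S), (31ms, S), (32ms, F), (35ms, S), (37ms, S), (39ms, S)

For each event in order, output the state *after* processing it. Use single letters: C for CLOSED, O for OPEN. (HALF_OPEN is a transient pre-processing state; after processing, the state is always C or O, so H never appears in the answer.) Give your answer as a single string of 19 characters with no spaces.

Answer: CCCCCCCCCCCCCCCCCCC

Derivation:
State after each event:
  event#1 t=0ms outcome=F: state=CLOSED
  event#2 t=1ms outcome=S: state=CLOSED
  event#3 t=2ms outcome=S: state=CLOSED
  event#4 t=4ms outcome=F: state=CLOSED
  event#5 t=8ms outcome=F: state=CLOSED
  event#6 t=10ms outcome=F: state=CLOSED
  event#7 t=11ms outcome=S: state=CLOSED
  event#8 t=13ms outcome=S: state=CLOSED
  event#9 t=14ms outcome=F: state=CLOSED
  event#10 t=16ms outcome=S: state=CLOSED
  event#11 t=17ms outcome=F: state=CLOSED
  event#12 t=20ms outcome=F: state=CLOSED
  event#13 t=24ms outcome=S: state=CLOSED
  event#14 t=27ms outcome=S: state=CLOSED
  event#15 t=31ms outcome=S: state=CLOSED
  event#16 t=32ms outcome=F: state=CLOSED
  event#17 t=35ms outcome=S: state=CLOSED
  event#18 t=37ms outcome=S: state=CLOSED
  event#19 t=39ms outcome=S: state=CLOSED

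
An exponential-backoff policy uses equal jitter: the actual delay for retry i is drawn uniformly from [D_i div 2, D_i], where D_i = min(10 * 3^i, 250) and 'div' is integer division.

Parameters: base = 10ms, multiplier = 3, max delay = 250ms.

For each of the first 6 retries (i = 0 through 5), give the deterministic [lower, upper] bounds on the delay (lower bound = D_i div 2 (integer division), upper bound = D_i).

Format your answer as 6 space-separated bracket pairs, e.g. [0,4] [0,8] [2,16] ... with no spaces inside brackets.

Computing bounds per retry:
  i=0: D_i=min(10*3^0,250)=10, bounds=[5,10]
  i=1: D_i=min(10*3^1,250)=30, bounds=[15,30]
  i=2: D_i=min(10*3^2,250)=90, bounds=[45,90]
  i=3: D_i=min(10*3^3,250)=250, bounds=[125,250]
  i=4: D_i=min(10*3^4,250)=250, bounds=[125,250]
  i=5: D_i=min(10*3^5,250)=250, bounds=[125,250]

Answer: [5,10] [15,30] [45,90] [125,250] [125,250] [125,250]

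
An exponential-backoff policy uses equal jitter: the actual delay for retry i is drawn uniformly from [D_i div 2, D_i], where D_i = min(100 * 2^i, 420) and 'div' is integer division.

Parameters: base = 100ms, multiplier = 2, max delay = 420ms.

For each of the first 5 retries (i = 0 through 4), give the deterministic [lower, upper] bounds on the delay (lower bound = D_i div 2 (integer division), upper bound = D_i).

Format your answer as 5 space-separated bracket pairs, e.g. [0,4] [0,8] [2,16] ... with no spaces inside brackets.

Computing bounds per retry:
  i=0: D_i=min(100*2^0,420)=100, bounds=[50,100]
  i=1: D_i=min(100*2^1,420)=200, bounds=[100,200]
  i=2: D_i=min(100*2^2,420)=400, bounds=[200,400]
  i=3: D_i=min(100*2^3,420)=420, bounds=[210,420]
  i=4: D_i=min(100*2^4,420)=420, bounds=[210,420]

Answer: [50,100] [100,200] [200,400] [210,420] [210,420]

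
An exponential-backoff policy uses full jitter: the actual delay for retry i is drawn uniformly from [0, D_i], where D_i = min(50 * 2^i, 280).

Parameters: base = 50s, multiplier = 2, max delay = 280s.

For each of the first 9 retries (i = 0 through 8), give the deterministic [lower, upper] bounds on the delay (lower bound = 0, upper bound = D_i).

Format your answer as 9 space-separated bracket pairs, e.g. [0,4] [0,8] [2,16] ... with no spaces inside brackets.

Computing bounds per retry:
  i=0: D_i=min(50*2^0,280)=50, bounds=[0,50]
  i=1: D_i=min(50*2^1,280)=100, bounds=[0,100]
  i=2: D_i=min(50*2^2,280)=200, bounds=[0,200]
  i=3: D_i=min(50*2^3,280)=280, bounds=[0,280]
  i=4: D_i=min(50*2^4,280)=280, bounds=[0,280]
  i=5: D_i=min(50*2^5,280)=280, bounds=[0,280]
  i=6: D_i=min(50*2^6,280)=280, bounds=[0,280]
  i=7: D_i=min(50*2^7,280)=280, bounds=[0,280]
  i=8: D_i=min(50*2^8,280)=280, bounds=[0,280]

Answer: [0,50] [0,100] [0,200] [0,280] [0,280] [0,280] [0,280] [0,280] [0,280]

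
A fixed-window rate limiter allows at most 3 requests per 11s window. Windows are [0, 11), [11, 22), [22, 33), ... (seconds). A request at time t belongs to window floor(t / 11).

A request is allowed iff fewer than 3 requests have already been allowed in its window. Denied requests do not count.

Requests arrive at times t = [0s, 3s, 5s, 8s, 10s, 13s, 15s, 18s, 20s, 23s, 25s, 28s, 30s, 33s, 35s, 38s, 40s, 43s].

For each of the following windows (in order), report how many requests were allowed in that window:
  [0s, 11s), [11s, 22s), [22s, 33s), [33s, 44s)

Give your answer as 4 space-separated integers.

Processing requests:
  req#1 t=0s (window 0): ALLOW
  req#2 t=3s (window 0): ALLOW
  req#3 t=5s (window 0): ALLOW
  req#4 t=8s (window 0): DENY
  req#5 t=10s (window 0): DENY
  req#6 t=13s (window 1): ALLOW
  req#7 t=15s (window 1): ALLOW
  req#8 t=18s (window 1): ALLOW
  req#9 t=20s (window 1): DENY
  req#10 t=23s (window 2): ALLOW
  req#11 t=25s (window 2): ALLOW
  req#12 t=28s (window 2): ALLOW
  req#13 t=30s (window 2): DENY
  req#14 t=33s (window 3): ALLOW
  req#15 t=35s (window 3): ALLOW
  req#16 t=38s (window 3): ALLOW
  req#17 t=40s (window 3): DENY
  req#18 t=43s (window 3): DENY

Allowed counts by window: 3 3 3 3

Answer: 3 3 3 3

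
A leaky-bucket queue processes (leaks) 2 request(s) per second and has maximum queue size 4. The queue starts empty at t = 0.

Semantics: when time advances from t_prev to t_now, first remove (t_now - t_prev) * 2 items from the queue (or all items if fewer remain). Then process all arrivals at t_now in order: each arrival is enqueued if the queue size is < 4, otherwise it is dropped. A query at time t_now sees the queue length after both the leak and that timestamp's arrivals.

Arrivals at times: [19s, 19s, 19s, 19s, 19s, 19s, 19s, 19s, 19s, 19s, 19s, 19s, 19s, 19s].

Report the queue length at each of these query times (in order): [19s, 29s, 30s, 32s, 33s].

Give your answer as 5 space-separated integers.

Queue lengths at query times:
  query t=19s: backlog = 4
  query t=29s: backlog = 0
  query t=30s: backlog = 0
  query t=32s: backlog = 0
  query t=33s: backlog = 0

Answer: 4 0 0 0 0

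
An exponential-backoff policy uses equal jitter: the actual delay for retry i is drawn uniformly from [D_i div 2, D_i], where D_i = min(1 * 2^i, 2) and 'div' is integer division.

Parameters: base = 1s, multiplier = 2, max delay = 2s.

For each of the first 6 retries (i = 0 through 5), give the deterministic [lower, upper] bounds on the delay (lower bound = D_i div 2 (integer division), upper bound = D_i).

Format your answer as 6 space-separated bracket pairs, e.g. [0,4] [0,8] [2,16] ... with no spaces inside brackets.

Answer: [0,1] [1,2] [1,2] [1,2] [1,2] [1,2]

Derivation:
Computing bounds per retry:
  i=0: D_i=min(1*2^0,2)=1, bounds=[0,1]
  i=1: D_i=min(1*2^1,2)=2, bounds=[1,2]
  i=2: D_i=min(1*2^2,2)=2, bounds=[1,2]
  i=3: D_i=min(1*2^3,2)=2, bounds=[1,2]
  i=4: D_i=min(1*2^4,2)=2, bounds=[1,2]
  i=5: D_i=min(1*2^5,2)=2, bounds=[1,2]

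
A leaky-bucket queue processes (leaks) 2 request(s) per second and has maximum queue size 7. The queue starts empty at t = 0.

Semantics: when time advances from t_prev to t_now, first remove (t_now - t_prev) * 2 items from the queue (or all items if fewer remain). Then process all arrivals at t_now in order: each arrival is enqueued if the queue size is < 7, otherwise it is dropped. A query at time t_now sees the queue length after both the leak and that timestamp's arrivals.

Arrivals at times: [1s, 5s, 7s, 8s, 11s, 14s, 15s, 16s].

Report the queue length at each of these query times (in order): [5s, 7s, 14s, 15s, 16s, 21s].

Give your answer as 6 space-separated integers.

Queue lengths at query times:
  query t=5s: backlog = 1
  query t=7s: backlog = 1
  query t=14s: backlog = 1
  query t=15s: backlog = 1
  query t=16s: backlog = 1
  query t=21s: backlog = 0

Answer: 1 1 1 1 1 0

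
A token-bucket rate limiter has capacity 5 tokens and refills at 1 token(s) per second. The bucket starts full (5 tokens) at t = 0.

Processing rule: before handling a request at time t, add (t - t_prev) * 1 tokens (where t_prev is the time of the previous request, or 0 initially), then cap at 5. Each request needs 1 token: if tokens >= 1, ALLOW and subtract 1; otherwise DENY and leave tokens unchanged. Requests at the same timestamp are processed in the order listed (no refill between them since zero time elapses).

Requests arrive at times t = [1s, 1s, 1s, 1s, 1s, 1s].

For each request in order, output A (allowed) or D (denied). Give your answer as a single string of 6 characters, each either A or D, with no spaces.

Answer: AAAAAD

Derivation:
Simulating step by step:
  req#1 t=1s: ALLOW
  req#2 t=1s: ALLOW
  req#3 t=1s: ALLOW
  req#4 t=1s: ALLOW
  req#5 t=1s: ALLOW
  req#6 t=1s: DENY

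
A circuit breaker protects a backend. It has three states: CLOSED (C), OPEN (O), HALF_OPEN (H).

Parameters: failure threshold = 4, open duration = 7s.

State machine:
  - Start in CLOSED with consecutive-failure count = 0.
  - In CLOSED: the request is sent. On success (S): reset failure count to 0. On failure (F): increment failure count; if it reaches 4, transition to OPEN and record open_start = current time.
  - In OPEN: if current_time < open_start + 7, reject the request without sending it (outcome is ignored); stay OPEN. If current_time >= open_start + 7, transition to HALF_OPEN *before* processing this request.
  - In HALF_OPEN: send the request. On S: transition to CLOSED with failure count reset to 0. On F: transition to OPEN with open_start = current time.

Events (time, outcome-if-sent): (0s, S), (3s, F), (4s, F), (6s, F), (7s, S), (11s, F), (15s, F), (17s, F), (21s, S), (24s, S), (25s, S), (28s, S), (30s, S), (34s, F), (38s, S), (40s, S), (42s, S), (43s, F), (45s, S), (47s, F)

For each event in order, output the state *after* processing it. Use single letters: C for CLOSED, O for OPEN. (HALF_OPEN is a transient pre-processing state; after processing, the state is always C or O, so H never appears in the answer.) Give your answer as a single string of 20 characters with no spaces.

Answer: CCCCCCCCCCCCCCCCCCCC

Derivation:
State after each event:
  event#1 t=0s outcome=S: state=CLOSED
  event#2 t=3s outcome=F: state=CLOSED
  event#3 t=4s outcome=F: state=CLOSED
  event#4 t=6s outcome=F: state=CLOSED
  event#5 t=7s outcome=S: state=CLOSED
  event#6 t=11s outcome=F: state=CLOSED
  event#7 t=15s outcome=F: state=CLOSED
  event#8 t=17s outcome=F: state=CLOSED
  event#9 t=21s outcome=S: state=CLOSED
  event#10 t=24s outcome=S: state=CLOSED
  event#11 t=25s outcome=S: state=CLOSED
  event#12 t=28s outcome=S: state=CLOSED
  event#13 t=30s outcome=S: state=CLOSED
  event#14 t=34s outcome=F: state=CLOSED
  event#15 t=38s outcome=S: state=CLOSED
  event#16 t=40s outcome=S: state=CLOSED
  event#17 t=42s outcome=S: state=CLOSED
  event#18 t=43s outcome=F: state=CLOSED
  event#19 t=45s outcome=S: state=CLOSED
  event#20 t=47s outcome=F: state=CLOSED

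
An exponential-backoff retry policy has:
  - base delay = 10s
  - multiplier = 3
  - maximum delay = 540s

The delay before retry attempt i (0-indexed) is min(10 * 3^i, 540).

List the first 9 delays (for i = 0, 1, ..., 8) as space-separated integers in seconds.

Computing each delay:
  i=0: min(10*3^0, 540) = 10
  i=1: min(10*3^1, 540) = 30
  i=2: min(10*3^2, 540) = 90
  i=3: min(10*3^3, 540) = 270
  i=4: min(10*3^4, 540) = 540
  i=5: min(10*3^5, 540) = 540
  i=6: min(10*3^6, 540) = 540
  i=7: min(10*3^7, 540) = 540
  i=8: min(10*3^8, 540) = 540

Answer: 10 30 90 270 540 540 540 540 540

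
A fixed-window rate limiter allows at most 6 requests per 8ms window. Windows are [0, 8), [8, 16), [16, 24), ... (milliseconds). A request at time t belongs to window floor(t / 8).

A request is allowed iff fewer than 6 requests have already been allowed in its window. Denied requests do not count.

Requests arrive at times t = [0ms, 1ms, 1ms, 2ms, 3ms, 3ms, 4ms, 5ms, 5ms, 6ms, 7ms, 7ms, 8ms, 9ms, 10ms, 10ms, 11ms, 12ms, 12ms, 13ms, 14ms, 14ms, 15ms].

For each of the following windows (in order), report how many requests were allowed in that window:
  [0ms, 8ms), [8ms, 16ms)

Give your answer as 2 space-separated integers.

Processing requests:
  req#1 t=0ms (window 0): ALLOW
  req#2 t=1ms (window 0): ALLOW
  req#3 t=1ms (window 0): ALLOW
  req#4 t=2ms (window 0): ALLOW
  req#5 t=3ms (window 0): ALLOW
  req#6 t=3ms (window 0): ALLOW
  req#7 t=4ms (window 0): DENY
  req#8 t=5ms (window 0): DENY
  req#9 t=5ms (window 0): DENY
  req#10 t=6ms (window 0): DENY
  req#11 t=7ms (window 0): DENY
  req#12 t=7ms (window 0): DENY
  req#13 t=8ms (window 1): ALLOW
  req#14 t=9ms (window 1): ALLOW
  req#15 t=10ms (window 1): ALLOW
  req#16 t=10ms (window 1): ALLOW
  req#17 t=11ms (window 1): ALLOW
  req#18 t=12ms (window 1): ALLOW
  req#19 t=12ms (window 1): DENY
  req#20 t=13ms (window 1): DENY
  req#21 t=14ms (window 1): DENY
  req#22 t=14ms (window 1): DENY
  req#23 t=15ms (window 1): DENY

Allowed counts by window: 6 6

Answer: 6 6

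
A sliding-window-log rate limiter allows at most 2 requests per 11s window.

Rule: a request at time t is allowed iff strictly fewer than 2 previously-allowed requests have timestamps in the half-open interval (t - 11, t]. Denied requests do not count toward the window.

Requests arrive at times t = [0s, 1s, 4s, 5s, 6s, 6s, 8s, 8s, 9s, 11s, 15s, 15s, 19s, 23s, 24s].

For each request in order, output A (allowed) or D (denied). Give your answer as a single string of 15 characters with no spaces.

Tracking allowed requests in the window:
  req#1 t=0s: ALLOW
  req#2 t=1s: ALLOW
  req#3 t=4s: DENY
  req#4 t=5s: DENY
  req#5 t=6s: DENY
  req#6 t=6s: DENY
  req#7 t=8s: DENY
  req#8 t=8s: DENY
  req#9 t=9s: DENY
  req#10 t=11s: ALLOW
  req#11 t=15s: ALLOW
  req#12 t=15s: DENY
  req#13 t=19s: DENY
  req#14 t=23s: ALLOW
  req#15 t=24s: DENY

Answer: AADDDDDDDAADDAD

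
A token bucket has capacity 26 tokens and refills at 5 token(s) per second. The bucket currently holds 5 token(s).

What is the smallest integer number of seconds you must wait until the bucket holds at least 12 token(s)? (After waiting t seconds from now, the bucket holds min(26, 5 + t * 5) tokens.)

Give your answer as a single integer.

Need 5 + t * 5 >= 12, so t >= 7/5.
Smallest integer t = ceil(7/5) = 2.

Answer: 2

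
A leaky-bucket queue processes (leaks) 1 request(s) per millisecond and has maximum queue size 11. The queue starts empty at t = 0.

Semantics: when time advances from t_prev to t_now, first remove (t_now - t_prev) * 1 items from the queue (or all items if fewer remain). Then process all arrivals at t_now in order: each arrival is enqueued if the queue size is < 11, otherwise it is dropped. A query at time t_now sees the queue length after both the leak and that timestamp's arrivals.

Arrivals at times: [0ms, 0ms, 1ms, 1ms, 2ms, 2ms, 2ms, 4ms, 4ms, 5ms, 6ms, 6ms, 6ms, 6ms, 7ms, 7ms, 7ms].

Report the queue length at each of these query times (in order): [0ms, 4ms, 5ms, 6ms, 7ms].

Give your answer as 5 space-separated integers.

Answer: 2 5 5 8 10

Derivation:
Queue lengths at query times:
  query t=0ms: backlog = 2
  query t=4ms: backlog = 5
  query t=5ms: backlog = 5
  query t=6ms: backlog = 8
  query t=7ms: backlog = 10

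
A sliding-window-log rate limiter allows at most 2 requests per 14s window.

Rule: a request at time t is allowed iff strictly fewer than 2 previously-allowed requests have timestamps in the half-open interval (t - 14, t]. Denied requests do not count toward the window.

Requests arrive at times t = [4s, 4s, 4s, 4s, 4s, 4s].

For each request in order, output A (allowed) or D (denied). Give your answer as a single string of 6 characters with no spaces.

Answer: AADDDD

Derivation:
Tracking allowed requests in the window:
  req#1 t=4s: ALLOW
  req#2 t=4s: ALLOW
  req#3 t=4s: DENY
  req#4 t=4s: DENY
  req#5 t=4s: DENY
  req#6 t=4s: DENY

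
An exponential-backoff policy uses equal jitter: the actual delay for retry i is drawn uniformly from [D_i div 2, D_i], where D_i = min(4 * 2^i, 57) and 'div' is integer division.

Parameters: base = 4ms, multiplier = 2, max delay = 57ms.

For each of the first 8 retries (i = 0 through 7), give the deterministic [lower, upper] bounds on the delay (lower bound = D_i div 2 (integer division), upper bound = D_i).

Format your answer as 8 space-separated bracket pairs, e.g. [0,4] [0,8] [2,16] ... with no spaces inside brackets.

Computing bounds per retry:
  i=0: D_i=min(4*2^0,57)=4, bounds=[2,4]
  i=1: D_i=min(4*2^1,57)=8, bounds=[4,8]
  i=2: D_i=min(4*2^2,57)=16, bounds=[8,16]
  i=3: D_i=min(4*2^3,57)=32, bounds=[16,32]
  i=4: D_i=min(4*2^4,57)=57, bounds=[28,57]
  i=5: D_i=min(4*2^5,57)=57, bounds=[28,57]
  i=6: D_i=min(4*2^6,57)=57, bounds=[28,57]
  i=7: D_i=min(4*2^7,57)=57, bounds=[28,57]

Answer: [2,4] [4,8] [8,16] [16,32] [28,57] [28,57] [28,57] [28,57]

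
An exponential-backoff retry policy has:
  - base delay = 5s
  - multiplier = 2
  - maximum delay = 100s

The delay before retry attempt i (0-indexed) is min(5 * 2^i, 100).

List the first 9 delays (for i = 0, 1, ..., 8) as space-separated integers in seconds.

Computing each delay:
  i=0: min(5*2^0, 100) = 5
  i=1: min(5*2^1, 100) = 10
  i=2: min(5*2^2, 100) = 20
  i=3: min(5*2^3, 100) = 40
  i=4: min(5*2^4, 100) = 80
  i=5: min(5*2^5, 100) = 100
  i=6: min(5*2^6, 100) = 100
  i=7: min(5*2^7, 100) = 100
  i=8: min(5*2^8, 100) = 100

Answer: 5 10 20 40 80 100 100 100 100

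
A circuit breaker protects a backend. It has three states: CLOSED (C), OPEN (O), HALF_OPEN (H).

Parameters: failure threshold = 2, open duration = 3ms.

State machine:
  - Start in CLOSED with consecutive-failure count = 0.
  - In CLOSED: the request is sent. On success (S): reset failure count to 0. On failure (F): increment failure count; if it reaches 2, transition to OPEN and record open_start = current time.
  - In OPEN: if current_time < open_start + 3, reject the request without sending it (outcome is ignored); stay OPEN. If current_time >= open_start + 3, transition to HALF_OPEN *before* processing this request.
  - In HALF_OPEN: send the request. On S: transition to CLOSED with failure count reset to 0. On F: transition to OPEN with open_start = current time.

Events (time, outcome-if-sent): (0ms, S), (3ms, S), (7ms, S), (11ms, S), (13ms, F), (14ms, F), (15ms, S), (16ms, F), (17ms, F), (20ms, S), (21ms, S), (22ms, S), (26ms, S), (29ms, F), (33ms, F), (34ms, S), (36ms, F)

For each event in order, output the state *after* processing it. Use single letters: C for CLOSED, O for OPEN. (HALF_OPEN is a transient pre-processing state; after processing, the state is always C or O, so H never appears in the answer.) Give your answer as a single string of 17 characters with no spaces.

Answer: CCCCCOOOOCCCCCOOO

Derivation:
State after each event:
  event#1 t=0ms outcome=S: state=CLOSED
  event#2 t=3ms outcome=S: state=CLOSED
  event#3 t=7ms outcome=S: state=CLOSED
  event#4 t=11ms outcome=S: state=CLOSED
  event#5 t=13ms outcome=F: state=CLOSED
  event#6 t=14ms outcome=F: state=OPEN
  event#7 t=15ms outcome=S: state=OPEN
  event#8 t=16ms outcome=F: state=OPEN
  event#9 t=17ms outcome=F: state=OPEN
  event#10 t=20ms outcome=S: state=CLOSED
  event#11 t=21ms outcome=S: state=CLOSED
  event#12 t=22ms outcome=S: state=CLOSED
  event#13 t=26ms outcome=S: state=CLOSED
  event#14 t=29ms outcome=F: state=CLOSED
  event#15 t=33ms outcome=F: state=OPEN
  event#16 t=34ms outcome=S: state=OPEN
  event#17 t=36ms outcome=F: state=OPEN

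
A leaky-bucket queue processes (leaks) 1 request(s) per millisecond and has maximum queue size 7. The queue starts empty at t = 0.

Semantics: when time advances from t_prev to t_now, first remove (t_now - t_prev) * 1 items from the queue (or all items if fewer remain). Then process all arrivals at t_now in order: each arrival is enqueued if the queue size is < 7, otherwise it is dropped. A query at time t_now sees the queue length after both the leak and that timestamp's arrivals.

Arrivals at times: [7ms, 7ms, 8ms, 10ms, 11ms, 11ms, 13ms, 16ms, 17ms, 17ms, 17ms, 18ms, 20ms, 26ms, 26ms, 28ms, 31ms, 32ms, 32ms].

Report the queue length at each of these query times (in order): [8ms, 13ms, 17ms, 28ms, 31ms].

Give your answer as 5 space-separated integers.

Queue lengths at query times:
  query t=8ms: backlog = 2
  query t=13ms: backlog = 1
  query t=17ms: backlog = 3
  query t=28ms: backlog = 1
  query t=31ms: backlog = 1

Answer: 2 1 3 1 1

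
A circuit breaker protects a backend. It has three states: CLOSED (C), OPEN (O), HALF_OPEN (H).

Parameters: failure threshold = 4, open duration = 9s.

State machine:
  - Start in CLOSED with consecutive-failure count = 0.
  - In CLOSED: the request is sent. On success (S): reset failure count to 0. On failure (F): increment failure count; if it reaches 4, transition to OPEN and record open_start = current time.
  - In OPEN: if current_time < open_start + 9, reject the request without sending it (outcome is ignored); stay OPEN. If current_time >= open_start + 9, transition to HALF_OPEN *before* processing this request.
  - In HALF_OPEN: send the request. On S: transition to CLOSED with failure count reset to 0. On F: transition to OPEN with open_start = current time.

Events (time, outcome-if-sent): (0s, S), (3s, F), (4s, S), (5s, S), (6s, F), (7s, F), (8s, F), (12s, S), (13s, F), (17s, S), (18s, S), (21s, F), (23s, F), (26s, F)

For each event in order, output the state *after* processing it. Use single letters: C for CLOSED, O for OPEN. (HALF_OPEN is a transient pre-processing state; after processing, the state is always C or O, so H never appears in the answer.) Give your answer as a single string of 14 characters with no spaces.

State after each event:
  event#1 t=0s outcome=S: state=CLOSED
  event#2 t=3s outcome=F: state=CLOSED
  event#3 t=4s outcome=S: state=CLOSED
  event#4 t=5s outcome=S: state=CLOSED
  event#5 t=6s outcome=F: state=CLOSED
  event#6 t=7s outcome=F: state=CLOSED
  event#7 t=8s outcome=F: state=CLOSED
  event#8 t=12s outcome=S: state=CLOSED
  event#9 t=13s outcome=F: state=CLOSED
  event#10 t=17s outcome=S: state=CLOSED
  event#11 t=18s outcome=S: state=CLOSED
  event#12 t=21s outcome=F: state=CLOSED
  event#13 t=23s outcome=F: state=CLOSED
  event#14 t=26s outcome=F: state=CLOSED

Answer: CCCCCCCCCCCCCC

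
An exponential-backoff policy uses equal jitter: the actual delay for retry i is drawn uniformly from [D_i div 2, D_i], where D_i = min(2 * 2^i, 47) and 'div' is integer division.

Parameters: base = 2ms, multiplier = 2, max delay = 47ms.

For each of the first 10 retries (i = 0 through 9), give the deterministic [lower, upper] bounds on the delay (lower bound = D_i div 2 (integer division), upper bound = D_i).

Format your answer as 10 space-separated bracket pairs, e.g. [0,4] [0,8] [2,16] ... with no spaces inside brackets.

Computing bounds per retry:
  i=0: D_i=min(2*2^0,47)=2, bounds=[1,2]
  i=1: D_i=min(2*2^1,47)=4, bounds=[2,4]
  i=2: D_i=min(2*2^2,47)=8, bounds=[4,8]
  i=3: D_i=min(2*2^3,47)=16, bounds=[8,16]
  i=4: D_i=min(2*2^4,47)=32, bounds=[16,32]
  i=5: D_i=min(2*2^5,47)=47, bounds=[23,47]
  i=6: D_i=min(2*2^6,47)=47, bounds=[23,47]
  i=7: D_i=min(2*2^7,47)=47, bounds=[23,47]
  i=8: D_i=min(2*2^8,47)=47, bounds=[23,47]
  i=9: D_i=min(2*2^9,47)=47, bounds=[23,47]

Answer: [1,2] [2,4] [4,8] [8,16] [16,32] [23,47] [23,47] [23,47] [23,47] [23,47]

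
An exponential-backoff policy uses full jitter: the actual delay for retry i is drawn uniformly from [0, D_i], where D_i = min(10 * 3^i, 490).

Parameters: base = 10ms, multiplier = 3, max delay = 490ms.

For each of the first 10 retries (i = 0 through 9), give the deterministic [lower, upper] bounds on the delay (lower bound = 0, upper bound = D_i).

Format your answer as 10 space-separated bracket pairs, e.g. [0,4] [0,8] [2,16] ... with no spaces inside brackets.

Computing bounds per retry:
  i=0: D_i=min(10*3^0,490)=10, bounds=[0,10]
  i=1: D_i=min(10*3^1,490)=30, bounds=[0,30]
  i=2: D_i=min(10*3^2,490)=90, bounds=[0,90]
  i=3: D_i=min(10*3^3,490)=270, bounds=[0,270]
  i=4: D_i=min(10*3^4,490)=490, bounds=[0,490]
  i=5: D_i=min(10*3^5,490)=490, bounds=[0,490]
  i=6: D_i=min(10*3^6,490)=490, bounds=[0,490]
  i=7: D_i=min(10*3^7,490)=490, bounds=[0,490]
  i=8: D_i=min(10*3^8,490)=490, bounds=[0,490]
  i=9: D_i=min(10*3^9,490)=490, bounds=[0,490]

Answer: [0,10] [0,30] [0,90] [0,270] [0,490] [0,490] [0,490] [0,490] [0,490] [0,490]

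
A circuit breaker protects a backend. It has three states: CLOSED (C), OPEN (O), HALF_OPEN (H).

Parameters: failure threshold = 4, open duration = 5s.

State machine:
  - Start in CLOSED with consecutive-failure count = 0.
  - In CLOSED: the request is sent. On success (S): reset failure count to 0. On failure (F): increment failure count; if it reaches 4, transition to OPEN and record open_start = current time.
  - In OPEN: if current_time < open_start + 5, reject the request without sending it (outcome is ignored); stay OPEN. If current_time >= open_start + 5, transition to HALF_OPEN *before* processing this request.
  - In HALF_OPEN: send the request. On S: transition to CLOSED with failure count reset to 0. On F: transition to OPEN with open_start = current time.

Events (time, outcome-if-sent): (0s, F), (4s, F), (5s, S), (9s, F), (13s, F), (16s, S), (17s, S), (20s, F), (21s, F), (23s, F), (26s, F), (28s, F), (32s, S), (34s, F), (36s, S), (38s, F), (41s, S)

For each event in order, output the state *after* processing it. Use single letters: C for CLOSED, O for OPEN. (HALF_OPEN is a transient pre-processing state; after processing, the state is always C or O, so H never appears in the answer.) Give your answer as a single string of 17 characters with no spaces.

Answer: CCCCCCCCCCOOCCCCC

Derivation:
State after each event:
  event#1 t=0s outcome=F: state=CLOSED
  event#2 t=4s outcome=F: state=CLOSED
  event#3 t=5s outcome=S: state=CLOSED
  event#4 t=9s outcome=F: state=CLOSED
  event#5 t=13s outcome=F: state=CLOSED
  event#6 t=16s outcome=S: state=CLOSED
  event#7 t=17s outcome=S: state=CLOSED
  event#8 t=20s outcome=F: state=CLOSED
  event#9 t=21s outcome=F: state=CLOSED
  event#10 t=23s outcome=F: state=CLOSED
  event#11 t=26s outcome=F: state=OPEN
  event#12 t=28s outcome=F: state=OPEN
  event#13 t=32s outcome=S: state=CLOSED
  event#14 t=34s outcome=F: state=CLOSED
  event#15 t=36s outcome=S: state=CLOSED
  event#16 t=38s outcome=F: state=CLOSED
  event#17 t=41s outcome=S: state=CLOSED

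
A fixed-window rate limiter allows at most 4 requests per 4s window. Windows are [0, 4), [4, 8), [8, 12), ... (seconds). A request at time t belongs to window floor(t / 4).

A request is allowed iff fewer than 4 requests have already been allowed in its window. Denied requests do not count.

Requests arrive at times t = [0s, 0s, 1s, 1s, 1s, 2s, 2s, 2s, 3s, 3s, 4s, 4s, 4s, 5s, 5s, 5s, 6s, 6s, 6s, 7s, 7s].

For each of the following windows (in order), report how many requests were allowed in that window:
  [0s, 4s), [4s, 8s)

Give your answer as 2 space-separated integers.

Processing requests:
  req#1 t=0s (window 0): ALLOW
  req#2 t=0s (window 0): ALLOW
  req#3 t=1s (window 0): ALLOW
  req#4 t=1s (window 0): ALLOW
  req#5 t=1s (window 0): DENY
  req#6 t=2s (window 0): DENY
  req#7 t=2s (window 0): DENY
  req#8 t=2s (window 0): DENY
  req#9 t=3s (window 0): DENY
  req#10 t=3s (window 0): DENY
  req#11 t=4s (window 1): ALLOW
  req#12 t=4s (window 1): ALLOW
  req#13 t=4s (window 1): ALLOW
  req#14 t=5s (window 1): ALLOW
  req#15 t=5s (window 1): DENY
  req#16 t=5s (window 1): DENY
  req#17 t=6s (window 1): DENY
  req#18 t=6s (window 1): DENY
  req#19 t=6s (window 1): DENY
  req#20 t=7s (window 1): DENY
  req#21 t=7s (window 1): DENY

Allowed counts by window: 4 4

Answer: 4 4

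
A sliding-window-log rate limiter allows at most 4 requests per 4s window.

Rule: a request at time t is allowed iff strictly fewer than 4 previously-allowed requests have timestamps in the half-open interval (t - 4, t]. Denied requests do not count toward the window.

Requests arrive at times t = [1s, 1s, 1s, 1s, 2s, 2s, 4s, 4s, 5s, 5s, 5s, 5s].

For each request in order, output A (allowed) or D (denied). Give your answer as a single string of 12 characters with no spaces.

Tracking allowed requests in the window:
  req#1 t=1s: ALLOW
  req#2 t=1s: ALLOW
  req#3 t=1s: ALLOW
  req#4 t=1s: ALLOW
  req#5 t=2s: DENY
  req#6 t=2s: DENY
  req#7 t=4s: DENY
  req#8 t=4s: DENY
  req#9 t=5s: ALLOW
  req#10 t=5s: ALLOW
  req#11 t=5s: ALLOW
  req#12 t=5s: ALLOW

Answer: AAAADDDDAAAA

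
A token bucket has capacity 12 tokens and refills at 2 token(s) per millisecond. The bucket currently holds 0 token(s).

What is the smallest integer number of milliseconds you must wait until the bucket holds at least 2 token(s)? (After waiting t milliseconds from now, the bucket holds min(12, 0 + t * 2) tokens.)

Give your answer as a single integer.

Answer: 1

Derivation:
Need 0 + t * 2 >= 2, so t >= 2/2.
Smallest integer t = ceil(2/2) = 1.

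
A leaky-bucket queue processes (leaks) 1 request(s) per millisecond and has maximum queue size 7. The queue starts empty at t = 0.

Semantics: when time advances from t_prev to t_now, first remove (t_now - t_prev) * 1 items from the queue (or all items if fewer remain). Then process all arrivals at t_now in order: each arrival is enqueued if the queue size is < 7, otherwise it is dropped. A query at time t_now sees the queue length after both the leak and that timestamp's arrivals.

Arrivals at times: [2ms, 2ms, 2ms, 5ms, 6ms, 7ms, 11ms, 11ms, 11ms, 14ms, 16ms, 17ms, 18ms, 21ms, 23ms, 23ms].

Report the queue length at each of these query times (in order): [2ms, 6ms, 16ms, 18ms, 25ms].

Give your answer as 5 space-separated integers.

Answer: 3 1 1 1 0

Derivation:
Queue lengths at query times:
  query t=2ms: backlog = 3
  query t=6ms: backlog = 1
  query t=16ms: backlog = 1
  query t=18ms: backlog = 1
  query t=25ms: backlog = 0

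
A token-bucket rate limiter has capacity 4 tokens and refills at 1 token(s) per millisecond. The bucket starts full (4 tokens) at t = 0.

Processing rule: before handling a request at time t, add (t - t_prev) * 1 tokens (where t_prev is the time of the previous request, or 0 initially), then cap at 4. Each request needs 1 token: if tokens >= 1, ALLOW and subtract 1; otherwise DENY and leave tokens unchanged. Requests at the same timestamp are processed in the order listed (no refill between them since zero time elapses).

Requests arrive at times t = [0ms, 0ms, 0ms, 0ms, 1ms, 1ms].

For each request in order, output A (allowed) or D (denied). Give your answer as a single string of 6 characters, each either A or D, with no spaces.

Answer: AAAAAD

Derivation:
Simulating step by step:
  req#1 t=0ms: ALLOW
  req#2 t=0ms: ALLOW
  req#3 t=0ms: ALLOW
  req#4 t=0ms: ALLOW
  req#5 t=1ms: ALLOW
  req#6 t=1ms: DENY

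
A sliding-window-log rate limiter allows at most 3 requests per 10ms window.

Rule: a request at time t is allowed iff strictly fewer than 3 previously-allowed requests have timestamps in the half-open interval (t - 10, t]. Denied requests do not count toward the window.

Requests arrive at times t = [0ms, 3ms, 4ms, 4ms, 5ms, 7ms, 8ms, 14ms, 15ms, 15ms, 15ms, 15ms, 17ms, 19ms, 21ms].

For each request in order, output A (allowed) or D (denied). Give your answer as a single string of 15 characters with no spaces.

Answer: AAADDDDAAADDDDD

Derivation:
Tracking allowed requests in the window:
  req#1 t=0ms: ALLOW
  req#2 t=3ms: ALLOW
  req#3 t=4ms: ALLOW
  req#4 t=4ms: DENY
  req#5 t=5ms: DENY
  req#6 t=7ms: DENY
  req#7 t=8ms: DENY
  req#8 t=14ms: ALLOW
  req#9 t=15ms: ALLOW
  req#10 t=15ms: ALLOW
  req#11 t=15ms: DENY
  req#12 t=15ms: DENY
  req#13 t=17ms: DENY
  req#14 t=19ms: DENY
  req#15 t=21ms: DENY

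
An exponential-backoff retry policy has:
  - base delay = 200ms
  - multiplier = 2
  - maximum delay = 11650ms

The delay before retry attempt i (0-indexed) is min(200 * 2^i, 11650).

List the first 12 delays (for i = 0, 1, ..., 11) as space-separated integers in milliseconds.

Answer: 200 400 800 1600 3200 6400 11650 11650 11650 11650 11650 11650

Derivation:
Computing each delay:
  i=0: min(200*2^0, 11650) = 200
  i=1: min(200*2^1, 11650) = 400
  i=2: min(200*2^2, 11650) = 800
  i=3: min(200*2^3, 11650) = 1600
  i=4: min(200*2^4, 11650) = 3200
  i=5: min(200*2^5, 11650) = 6400
  i=6: min(200*2^6, 11650) = 11650
  i=7: min(200*2^7, 11650) = 11650
  i=8: min(200*2^8, 11650) = 11650
  i=9: min(200*2^9, 11650) = 11650
  i=10: min(200*2^10, 11650) = 11650
  i=11: min(200*2^11, 11650) = 11650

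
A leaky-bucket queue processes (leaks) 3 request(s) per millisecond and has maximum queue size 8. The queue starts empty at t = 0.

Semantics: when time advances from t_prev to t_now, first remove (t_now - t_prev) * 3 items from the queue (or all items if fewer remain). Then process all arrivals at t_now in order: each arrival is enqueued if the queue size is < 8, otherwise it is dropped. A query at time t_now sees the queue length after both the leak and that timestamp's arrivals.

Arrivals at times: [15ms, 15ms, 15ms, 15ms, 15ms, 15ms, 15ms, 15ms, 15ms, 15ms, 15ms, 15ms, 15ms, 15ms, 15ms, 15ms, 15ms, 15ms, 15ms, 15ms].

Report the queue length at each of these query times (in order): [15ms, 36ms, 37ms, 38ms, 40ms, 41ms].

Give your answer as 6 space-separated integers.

Answer: 8 0 0 0 0 0

Derivation:
Queue lengths at query times:
  query t=15ms: backlog = 8
  query t=36ms: backlog = 0
  query t=37ms: backlog = 0
  query t=38ms: backlog = 0
  query t=40ms: backlog = 0
  query t=41ms: backlog = 0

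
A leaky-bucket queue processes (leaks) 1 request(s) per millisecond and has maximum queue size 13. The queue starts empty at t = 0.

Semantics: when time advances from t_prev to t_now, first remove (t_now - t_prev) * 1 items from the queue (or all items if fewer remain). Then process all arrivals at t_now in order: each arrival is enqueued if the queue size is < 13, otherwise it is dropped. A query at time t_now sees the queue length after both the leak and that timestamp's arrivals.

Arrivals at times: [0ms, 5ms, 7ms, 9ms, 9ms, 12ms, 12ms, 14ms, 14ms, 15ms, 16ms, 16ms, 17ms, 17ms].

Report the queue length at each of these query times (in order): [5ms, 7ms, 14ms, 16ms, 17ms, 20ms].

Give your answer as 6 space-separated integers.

Answer: 1 1 2 3 4 1

Derivation:
Queue lengths at query times:
  query t=5ms: backlog = 1
  query t=7ms: backlog = 1
  query t=14ms: backlog = 2
  query t=16ms: backlog = 3
  query t=17ms: backlog = 4
  query t=20ms: backlog = 1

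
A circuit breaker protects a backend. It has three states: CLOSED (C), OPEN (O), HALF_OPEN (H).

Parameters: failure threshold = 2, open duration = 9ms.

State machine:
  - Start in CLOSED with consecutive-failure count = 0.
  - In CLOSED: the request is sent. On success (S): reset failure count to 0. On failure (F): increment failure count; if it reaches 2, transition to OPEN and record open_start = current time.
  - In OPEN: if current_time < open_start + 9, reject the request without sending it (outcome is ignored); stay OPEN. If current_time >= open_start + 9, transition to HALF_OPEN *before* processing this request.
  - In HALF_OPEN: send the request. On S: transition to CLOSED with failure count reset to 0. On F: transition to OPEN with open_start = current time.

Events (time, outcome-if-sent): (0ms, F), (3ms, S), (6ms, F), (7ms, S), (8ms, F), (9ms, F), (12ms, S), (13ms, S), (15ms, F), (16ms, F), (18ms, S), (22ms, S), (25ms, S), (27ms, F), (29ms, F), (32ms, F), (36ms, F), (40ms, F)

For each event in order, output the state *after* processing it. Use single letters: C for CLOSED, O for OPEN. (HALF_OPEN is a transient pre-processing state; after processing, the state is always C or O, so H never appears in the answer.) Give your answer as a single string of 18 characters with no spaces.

State after each event:
  event#1 t=0ms outcome=F: state=CLOSED
  event#2 t=3ms outcome=S: state=CLOSED
  event#3 t=6ms outcome=F: state=CLOSED
  event#4 t=7ms outcome=S: state=CLOSED
  event#5 t=8ms outcome=F: state=CLOSED
  event#6 t=9ms outcome=F: state=OPEN
  event#7 t=12ms outcome=S: state=OPEN
  event#8 t=13ms outcome=S: state=OPEN
  event#9 t=15ms outcome=F: state=OPEN
  event#10 t=16ms outcome=F: state=OPEN
  event#11 t=18ms outcome=S: state=CLOSED
  event#12 t=22ms outcome=S: state=CLOSED
  event#13 t=25ms outcome=S: state=CLOSED
  event#14 t=27ms outcome=F: state=CLOSED
  event#15 t=29ms outcome=F: state=OPEN
  event#16 t=32ms outcome=F: state=OPEN
  event#17 t=36ms outcome=F: state=OPEN
  event#18 t=40ms outcome=F: state=OPEN

Answer: CCCCCOOOOOCCCCOOOO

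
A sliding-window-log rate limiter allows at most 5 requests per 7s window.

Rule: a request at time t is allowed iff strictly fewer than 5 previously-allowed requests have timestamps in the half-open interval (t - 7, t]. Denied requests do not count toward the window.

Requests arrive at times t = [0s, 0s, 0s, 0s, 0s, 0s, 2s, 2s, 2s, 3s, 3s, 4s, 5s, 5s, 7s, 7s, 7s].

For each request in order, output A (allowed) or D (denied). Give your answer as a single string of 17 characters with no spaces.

Tracking allowed requests in the window:
  req#1 t=0s: ALLOW
  req#2 t=0s: ALLOW
  req#3 t=0s: ALLOW
  req#4 t=0s: ALLOW
  req#5 t=0s: ALLOW
  req#6 t=0s: DENY
  req#7 t=2s: DENY
  req#8 t=2s: DENY
  req#9 t=2s: DENY
  req#10 t=3s: DENY
  req#11 t=3s: DENY
  req#12 t=4s: DENY
  req#13 t=5s: DENY
  req#14 t=5s: DENY
  req#15 t=7s: ALLOW
  req#16 t=7s: ALLOW
  req#17 t=7s: ALLOW

Answer: AAAAADDDDDDDDDAAA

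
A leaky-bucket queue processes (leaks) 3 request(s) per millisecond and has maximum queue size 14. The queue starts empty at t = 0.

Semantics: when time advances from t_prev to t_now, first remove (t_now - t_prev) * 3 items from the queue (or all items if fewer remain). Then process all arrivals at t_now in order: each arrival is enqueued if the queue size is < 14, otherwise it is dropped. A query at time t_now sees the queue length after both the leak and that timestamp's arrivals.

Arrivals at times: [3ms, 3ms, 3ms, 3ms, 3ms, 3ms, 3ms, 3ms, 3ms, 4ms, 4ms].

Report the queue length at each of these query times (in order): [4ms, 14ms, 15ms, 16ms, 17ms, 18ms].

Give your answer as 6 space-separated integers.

Answer: 8 0 0 0 0 0

Derivation:
Queue lengths at query times:
  query t=4ms: backlog = 8
  query t=14ms: backlog = 0
  query t=15ms: backlog = 0
  query t=16ms: backlog = 0
  query t=17ms: backlog = 0
  query t=18ms: backlog = 0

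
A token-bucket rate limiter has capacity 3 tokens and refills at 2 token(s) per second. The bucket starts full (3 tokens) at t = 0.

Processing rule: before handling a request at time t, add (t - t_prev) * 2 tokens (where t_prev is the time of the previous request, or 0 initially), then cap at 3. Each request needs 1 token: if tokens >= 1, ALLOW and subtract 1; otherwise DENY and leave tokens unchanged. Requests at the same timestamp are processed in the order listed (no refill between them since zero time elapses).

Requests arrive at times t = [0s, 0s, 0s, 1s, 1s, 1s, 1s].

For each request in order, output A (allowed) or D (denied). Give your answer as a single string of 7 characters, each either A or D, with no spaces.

Answer: AAAAADD

Derivation:
Simulating step by step:
  req#1 t=0s: ALLOW
  req#2 t=0s: ALLOW
  req#3 t=0s: ALLOW
  req#4 t=1s: ALLOW
  req#5 t=1s: ALLOW
  req#6 t=1s: DENY
  req#7 t=1s: DENY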